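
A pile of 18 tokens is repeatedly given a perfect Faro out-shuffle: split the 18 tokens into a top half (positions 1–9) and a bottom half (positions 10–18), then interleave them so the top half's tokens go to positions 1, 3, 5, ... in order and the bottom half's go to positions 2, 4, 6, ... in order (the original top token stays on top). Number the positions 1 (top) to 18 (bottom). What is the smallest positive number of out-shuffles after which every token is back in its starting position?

The out-shuffle permutes the 18 positions with cycle lengths [1, 1, 8, 8].
Every token is home exactly when every cycle has completed a whole number of laps, i.e. after lcm(1, 8) = 8 out-shuffles.

8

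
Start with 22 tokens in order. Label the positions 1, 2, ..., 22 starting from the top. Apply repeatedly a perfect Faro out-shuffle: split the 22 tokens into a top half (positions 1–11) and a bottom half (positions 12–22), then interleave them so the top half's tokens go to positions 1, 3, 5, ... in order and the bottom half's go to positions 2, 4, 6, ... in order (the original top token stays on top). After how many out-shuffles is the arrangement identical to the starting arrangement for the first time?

The out-shuffle permutes the 22 positions with cycle lengths [1, 1, 2, 3, 3, 6, 6].
Every token is home exactly when every cycle has completed a whole number of laps, i.e. after lcm(1, 2, 3, 6) = 6 out-shuffles.

6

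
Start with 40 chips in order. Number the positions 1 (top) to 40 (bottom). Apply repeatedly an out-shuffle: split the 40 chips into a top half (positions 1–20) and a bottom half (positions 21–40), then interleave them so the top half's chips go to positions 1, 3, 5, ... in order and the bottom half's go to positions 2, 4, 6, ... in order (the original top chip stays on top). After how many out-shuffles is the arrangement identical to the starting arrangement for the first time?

12

The out-shuffle permutes the 40 positions with cycle lengths [1, 1, 2, 12, 12, 12].
Every chip is home exactly when every cycle has completed a whole number of laps, i.e. after lcm(1, 2, 12) = 12 out-shuffles.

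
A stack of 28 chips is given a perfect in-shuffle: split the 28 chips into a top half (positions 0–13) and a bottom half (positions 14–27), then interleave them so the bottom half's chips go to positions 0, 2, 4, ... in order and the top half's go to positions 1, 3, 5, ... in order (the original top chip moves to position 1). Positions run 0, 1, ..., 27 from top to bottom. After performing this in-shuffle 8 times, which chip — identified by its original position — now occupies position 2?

10

Work backwards from position 2, undoing one in-shuffle at a time:
2 ← 15 ← 7 ← 3 ← 1 ← 0 ← 14 ← 21 ← 10
So the chip now at position 2 started at position 10.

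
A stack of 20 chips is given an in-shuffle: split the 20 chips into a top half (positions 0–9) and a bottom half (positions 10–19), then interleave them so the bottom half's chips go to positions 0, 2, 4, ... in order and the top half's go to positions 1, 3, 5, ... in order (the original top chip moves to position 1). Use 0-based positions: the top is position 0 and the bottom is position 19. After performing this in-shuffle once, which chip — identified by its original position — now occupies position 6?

13

Work backwards from position 6, undoing one in-shuffle at a time:
6 ← 13
So the chip now at position 6 started at position 13.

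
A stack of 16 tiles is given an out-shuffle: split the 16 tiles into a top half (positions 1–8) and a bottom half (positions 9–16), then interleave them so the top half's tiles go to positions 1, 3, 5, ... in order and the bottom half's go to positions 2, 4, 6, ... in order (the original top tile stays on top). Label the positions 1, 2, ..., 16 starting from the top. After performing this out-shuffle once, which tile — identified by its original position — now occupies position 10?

Work backwards from position 10, undoing one out-shuffle at a time:
10 ← 13
So the tile now at position 10 started at position 13.

13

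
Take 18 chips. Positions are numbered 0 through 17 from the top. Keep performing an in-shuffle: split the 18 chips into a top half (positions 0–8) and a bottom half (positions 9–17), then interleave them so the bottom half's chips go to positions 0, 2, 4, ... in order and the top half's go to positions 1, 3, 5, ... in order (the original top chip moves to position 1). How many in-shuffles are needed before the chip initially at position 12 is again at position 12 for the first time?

18

Follow position 12 under repeated in-shuffles:
12 → 6 → 13 → 8 → 17 → 16 → 14 → 10 → 2 → 5 → 11 → 4 → 9 → 0 → 1 → 3 → 7 → 15 → 12
It first returns after 18 in-shuffles.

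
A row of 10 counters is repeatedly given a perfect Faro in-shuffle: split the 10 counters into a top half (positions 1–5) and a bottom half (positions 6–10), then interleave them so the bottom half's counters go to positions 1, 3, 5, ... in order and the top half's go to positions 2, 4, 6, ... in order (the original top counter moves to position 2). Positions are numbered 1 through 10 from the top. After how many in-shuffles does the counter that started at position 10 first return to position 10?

10

Follow position 10 under repeated in-shuffles:
10 → 9 → 7 → 3 → 6 → 1 → 2 → 4 → 8 → 5 → 10
It first returns after 10 in-shuffles.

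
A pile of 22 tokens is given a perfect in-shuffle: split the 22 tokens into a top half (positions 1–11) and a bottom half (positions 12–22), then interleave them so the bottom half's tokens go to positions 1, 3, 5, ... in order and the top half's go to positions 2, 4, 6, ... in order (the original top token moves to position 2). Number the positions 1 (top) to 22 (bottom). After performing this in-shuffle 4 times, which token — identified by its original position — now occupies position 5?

Work backwards from position 5, undoing one in-shuffle at a time:
5 ← 14 ← 7 ← 15 ← 19
So the token now at position 5 started at position 19.

19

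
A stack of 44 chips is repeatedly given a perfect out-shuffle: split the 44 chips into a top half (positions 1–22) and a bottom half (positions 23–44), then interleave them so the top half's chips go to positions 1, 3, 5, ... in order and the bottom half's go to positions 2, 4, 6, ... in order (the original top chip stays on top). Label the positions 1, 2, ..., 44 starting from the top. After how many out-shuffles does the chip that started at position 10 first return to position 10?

Follow position 10 under repeated out-shuffles:
10 → 19 → 37 → 30 → 16 → 31 → 18 → 35 → 26 → 8 → 15 → 29 → 14 → 27 → 10
It first returns after 14 out-shuffles.

14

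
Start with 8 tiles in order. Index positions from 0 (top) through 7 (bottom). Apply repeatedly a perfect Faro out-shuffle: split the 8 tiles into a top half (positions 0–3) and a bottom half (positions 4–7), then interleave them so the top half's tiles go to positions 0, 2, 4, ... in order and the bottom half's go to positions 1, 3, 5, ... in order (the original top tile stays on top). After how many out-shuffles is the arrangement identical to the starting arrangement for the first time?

3

The out-shuffle permutes the 8 positions with cycle lengths [1, 1, 3, 3].
Every tile is home exactly when every cycle has completed a whole number of laps, i.e. after lcm(1, 3) = 3 out-shuffles.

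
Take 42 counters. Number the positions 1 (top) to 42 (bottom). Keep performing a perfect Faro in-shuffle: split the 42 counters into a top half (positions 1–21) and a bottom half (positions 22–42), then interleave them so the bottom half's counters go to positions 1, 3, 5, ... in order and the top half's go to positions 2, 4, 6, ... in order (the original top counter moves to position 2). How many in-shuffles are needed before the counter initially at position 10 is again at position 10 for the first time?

Follow position 10 under repeated in-shuffles:
10 → 20 → 40 → 37 → 31 → 19 → 38 → 33 → 23 → 3 → 6 → 12 → 24 → 5 → 10
It first returns after 14 in-shuffles.

14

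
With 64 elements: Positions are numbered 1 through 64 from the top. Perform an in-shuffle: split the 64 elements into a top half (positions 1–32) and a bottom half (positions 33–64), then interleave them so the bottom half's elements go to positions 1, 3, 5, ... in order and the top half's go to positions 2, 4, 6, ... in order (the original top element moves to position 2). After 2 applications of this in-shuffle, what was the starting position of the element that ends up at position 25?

55

Work backwards from position 25, undoing one in-shuffle at a time:
25 ← 45 ← 55
So the element now at position 25 started at position 55.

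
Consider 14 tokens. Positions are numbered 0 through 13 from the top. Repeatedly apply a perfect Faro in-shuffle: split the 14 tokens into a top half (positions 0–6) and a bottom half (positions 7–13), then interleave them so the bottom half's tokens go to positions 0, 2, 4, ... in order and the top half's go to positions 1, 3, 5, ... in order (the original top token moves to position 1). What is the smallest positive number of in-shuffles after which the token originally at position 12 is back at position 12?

4

Follow position 12 under repeated in-shuffles:
12 → 10 → 6 → 13 → 12
It first returns after 4 in-shuffles.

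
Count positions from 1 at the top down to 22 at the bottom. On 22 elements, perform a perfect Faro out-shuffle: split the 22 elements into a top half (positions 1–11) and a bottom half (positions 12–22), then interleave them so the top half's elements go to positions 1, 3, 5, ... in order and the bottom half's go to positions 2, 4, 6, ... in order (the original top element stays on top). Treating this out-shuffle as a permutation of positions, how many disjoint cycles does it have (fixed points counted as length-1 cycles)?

7

Trace each unvisited position around until it returns:
(1) (2 3 5 9 17 12) (4 7 13) (6 11 21 20 18 14) (8 15) (10 19 16) (22)
7 cycles in total.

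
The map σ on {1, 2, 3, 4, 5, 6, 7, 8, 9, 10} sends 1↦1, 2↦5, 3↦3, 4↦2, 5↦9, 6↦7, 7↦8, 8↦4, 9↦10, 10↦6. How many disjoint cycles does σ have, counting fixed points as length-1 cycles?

3

Cycle decomposition: (1) (2 5 9 10 6 7 8 4) (3).
3 cycles.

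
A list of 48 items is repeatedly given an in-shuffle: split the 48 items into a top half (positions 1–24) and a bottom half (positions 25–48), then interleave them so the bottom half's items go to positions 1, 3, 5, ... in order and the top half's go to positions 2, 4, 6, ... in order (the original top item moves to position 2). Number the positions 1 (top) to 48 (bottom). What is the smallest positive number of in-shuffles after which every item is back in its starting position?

The in-shuffle permutes the 48 positions with cycle lengths [3, 3, 21, 21].
Every item is home exactly when every cycle has completed a whole number of laps, i.e. after lcm(3, 21) = 21 in-shuffles.

21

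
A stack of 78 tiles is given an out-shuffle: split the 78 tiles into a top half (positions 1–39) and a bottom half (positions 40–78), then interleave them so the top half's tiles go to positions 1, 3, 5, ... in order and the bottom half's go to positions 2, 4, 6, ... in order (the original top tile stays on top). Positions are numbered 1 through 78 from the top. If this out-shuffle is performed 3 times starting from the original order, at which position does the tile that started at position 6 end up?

Track the tile's position through each out-shuffle:
6 → 11 → 21 → 41

41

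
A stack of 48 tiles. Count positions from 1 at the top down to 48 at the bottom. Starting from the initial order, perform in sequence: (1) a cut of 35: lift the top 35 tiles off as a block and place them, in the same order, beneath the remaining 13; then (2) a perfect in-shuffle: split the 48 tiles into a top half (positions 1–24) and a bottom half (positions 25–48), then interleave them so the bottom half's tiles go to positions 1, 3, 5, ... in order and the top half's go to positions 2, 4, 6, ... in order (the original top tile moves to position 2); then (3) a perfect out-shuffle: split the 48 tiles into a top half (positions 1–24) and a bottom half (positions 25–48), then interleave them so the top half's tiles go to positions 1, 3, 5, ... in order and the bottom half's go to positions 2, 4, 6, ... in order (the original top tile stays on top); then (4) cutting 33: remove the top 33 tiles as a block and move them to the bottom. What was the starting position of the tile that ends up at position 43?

Undo the operations in reverse order, starting from position 43:
  undo op 4 (cut 33): 43 ← 28
  undo op 3 (out-shuffle, from bottom half): 28 ← 38
  undo op 2 (in-shuffle, from top half): 38 ← 19
  undo op 1 (cut 35): 19 ← 6
So the tile at position 43 came from original position 6.

6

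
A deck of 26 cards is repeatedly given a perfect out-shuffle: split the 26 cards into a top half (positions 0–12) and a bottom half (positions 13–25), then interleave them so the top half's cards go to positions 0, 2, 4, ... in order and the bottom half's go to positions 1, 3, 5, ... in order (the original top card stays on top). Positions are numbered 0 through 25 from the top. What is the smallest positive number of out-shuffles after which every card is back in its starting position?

The out-shuffle permutes the 26 positions with cycle lengths [1, 1, 4, 20].
Every card is home exactly when every cycle has completed a whole number of laps, i.e. after lcm(1, 4, 20) = 20 out-shuffles.

20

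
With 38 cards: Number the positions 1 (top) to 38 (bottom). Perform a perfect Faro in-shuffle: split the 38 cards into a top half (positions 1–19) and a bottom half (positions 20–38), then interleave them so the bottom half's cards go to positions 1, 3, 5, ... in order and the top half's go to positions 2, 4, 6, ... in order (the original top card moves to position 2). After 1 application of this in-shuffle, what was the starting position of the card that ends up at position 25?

32

Work backwards from position 25, undoing one in-shuffle at a time:
25 ← 32
So the card now at position 25 started at position 32.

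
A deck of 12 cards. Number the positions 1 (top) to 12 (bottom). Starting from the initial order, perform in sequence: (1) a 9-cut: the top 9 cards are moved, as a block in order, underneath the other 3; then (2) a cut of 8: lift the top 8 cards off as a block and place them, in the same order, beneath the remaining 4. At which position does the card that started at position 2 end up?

9

Track the card from position 2 forward through each operation:
  after op 1 (cut 9): 2 → 5
  after op 2 (cut 8): 5 → 9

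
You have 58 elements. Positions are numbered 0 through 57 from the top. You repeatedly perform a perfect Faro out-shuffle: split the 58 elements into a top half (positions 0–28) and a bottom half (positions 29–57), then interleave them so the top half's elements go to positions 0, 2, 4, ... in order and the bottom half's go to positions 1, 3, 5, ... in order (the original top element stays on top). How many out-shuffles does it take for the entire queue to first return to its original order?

18

The out-shuffle permutes the 58 positions with cycle lengths [1, 1, 2, 18, 18, 18].
Every element is home exactly when every cycle has completed a whole number of laps, i.e. after lcm(1, 2, 18) = 18 out-shuffles.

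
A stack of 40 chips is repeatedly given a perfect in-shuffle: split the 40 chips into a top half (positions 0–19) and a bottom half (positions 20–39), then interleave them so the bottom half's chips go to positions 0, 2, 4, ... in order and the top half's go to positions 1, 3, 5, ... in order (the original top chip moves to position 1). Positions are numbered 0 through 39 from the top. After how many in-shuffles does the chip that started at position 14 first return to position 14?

20

Follow position 14 under repeated in-shuffles:
14 → 29 → 18 → 37 → 34 → 28 → 16 → 33 → 26 → 12 → 25 → 10 → 21 → 2 → 5 → 11 → 23 → 6 → 13 → 27 → 14
It first returns after 20 in-shuffles.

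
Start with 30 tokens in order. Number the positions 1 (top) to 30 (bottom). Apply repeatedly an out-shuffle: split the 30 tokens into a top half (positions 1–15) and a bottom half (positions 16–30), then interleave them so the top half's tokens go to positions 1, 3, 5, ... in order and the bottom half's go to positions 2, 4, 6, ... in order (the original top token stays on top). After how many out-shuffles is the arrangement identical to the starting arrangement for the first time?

28

The out-shuffle permutes the 30 positions with cycle lengths [1, 1, 28].
Every token is home exactly when every cycle has completed a whole number of laps, i.e. after lcm(1, 28) = 28 out-shuffles.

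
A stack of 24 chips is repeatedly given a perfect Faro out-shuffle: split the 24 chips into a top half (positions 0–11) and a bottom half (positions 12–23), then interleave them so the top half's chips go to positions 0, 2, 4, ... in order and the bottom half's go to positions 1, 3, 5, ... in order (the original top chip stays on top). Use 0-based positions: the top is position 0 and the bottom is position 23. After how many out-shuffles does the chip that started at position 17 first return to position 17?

11

Follow position 17 under repeated out-shuffles:
17 → 11 → 22 → 21 → 19 → 15 → 7 → 14 → 5 → 10 → 20 → 17
It first returns after 11 out-shuffles.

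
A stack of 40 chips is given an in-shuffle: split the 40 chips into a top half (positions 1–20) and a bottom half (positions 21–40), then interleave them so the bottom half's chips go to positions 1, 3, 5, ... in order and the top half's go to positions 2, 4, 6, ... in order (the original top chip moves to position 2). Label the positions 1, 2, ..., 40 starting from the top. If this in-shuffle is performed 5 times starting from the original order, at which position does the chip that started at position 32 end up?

Track the chip's position through each in-shuffle:
32 → 23 → 5 → 10 → 20 → 40

40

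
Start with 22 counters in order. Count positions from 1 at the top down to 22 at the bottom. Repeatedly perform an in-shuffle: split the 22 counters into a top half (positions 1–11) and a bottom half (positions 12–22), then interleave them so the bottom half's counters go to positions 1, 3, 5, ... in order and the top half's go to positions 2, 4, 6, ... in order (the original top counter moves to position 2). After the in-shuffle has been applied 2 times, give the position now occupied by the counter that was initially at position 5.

20

Track the counter's position through each in-shuffle:
5 → 10 → 20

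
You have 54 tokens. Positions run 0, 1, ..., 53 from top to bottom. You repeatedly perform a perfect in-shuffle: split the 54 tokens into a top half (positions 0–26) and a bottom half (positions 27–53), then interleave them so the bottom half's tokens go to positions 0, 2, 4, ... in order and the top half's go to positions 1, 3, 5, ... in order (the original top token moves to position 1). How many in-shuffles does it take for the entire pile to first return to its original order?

The in-shuffle permutes the 54 positions with cycle lengths [4, 10, 20, 20].
Every token is home exactly when every cycle has completed a whole number of laps, i.e. after lcm(4, 10, 20) = 20 in-shuffles.

20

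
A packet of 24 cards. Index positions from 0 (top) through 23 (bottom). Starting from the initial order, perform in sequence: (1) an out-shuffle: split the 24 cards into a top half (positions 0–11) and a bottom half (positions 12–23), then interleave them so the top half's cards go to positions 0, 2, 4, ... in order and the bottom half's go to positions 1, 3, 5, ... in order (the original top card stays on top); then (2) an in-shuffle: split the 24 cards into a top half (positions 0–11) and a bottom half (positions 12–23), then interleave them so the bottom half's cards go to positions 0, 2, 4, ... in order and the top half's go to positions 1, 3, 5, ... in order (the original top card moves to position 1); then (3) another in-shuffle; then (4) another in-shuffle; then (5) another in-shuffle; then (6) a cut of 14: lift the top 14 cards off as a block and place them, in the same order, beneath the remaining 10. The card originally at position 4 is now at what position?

Track the card from position 4 forward through each operation:
  after op 1 (out-shuffle): 4 → 8
  after op 2 (in-shuffle): 8 → 17
  after op 3 (in-shuffle): 17 → 10
  after op 4 (in-shuffle): 10 → 21
  after op 5 (in-shuffle): 21 → 18
  after op 6 (cut 14): 18 → 4

4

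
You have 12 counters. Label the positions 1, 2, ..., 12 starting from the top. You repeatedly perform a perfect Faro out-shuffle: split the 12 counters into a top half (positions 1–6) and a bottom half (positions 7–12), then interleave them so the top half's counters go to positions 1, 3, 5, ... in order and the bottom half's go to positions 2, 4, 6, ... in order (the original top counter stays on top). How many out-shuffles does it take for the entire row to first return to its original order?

10

The out-shuffle permutes the 12 positions with cycle lengths [1, 1, 10].
Every counter is home exactly when every cycle has completed a whole number of laps, i.e. after lcm(1, 10) = 10 out-shuffles.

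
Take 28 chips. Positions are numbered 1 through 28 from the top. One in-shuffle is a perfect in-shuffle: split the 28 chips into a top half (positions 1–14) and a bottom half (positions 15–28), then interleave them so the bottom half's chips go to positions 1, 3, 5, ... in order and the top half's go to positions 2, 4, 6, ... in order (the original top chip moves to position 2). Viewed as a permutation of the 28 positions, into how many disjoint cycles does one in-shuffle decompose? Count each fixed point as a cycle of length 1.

Trace each unvisited position around until it returns:
(1 2 4 8 16 3 ... len 28)
1 cycle in total.

1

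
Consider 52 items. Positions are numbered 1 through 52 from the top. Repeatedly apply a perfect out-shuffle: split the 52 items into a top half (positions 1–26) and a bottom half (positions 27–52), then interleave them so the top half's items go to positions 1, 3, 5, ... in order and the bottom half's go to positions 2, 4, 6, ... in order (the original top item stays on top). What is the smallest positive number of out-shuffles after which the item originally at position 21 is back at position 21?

Follow position 21 under repeated out-shuffles:
21 → 41 → 30 → 8 → 15 → 29 → 6 → 11 → 21
It first returns after 8 out-shuffles.

8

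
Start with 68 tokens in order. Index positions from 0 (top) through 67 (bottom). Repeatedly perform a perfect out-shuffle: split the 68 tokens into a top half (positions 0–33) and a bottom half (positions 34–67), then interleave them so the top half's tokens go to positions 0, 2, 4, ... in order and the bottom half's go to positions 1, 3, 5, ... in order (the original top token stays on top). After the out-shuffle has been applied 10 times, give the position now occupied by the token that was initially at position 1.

19

Track the token's position through each out-shuffle:
1 → 2 → 4 → 8 → 16 → 32 → 64 → 61 → 55 → 43 → 19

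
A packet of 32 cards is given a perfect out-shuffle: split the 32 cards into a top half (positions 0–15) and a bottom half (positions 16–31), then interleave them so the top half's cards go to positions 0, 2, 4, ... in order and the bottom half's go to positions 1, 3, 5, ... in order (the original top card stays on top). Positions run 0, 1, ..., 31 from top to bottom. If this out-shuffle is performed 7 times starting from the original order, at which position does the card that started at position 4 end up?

Track the card's position through each out-shuffle:
4 → 8 → 16 → 1 → 2 → 4 → 8 → 16

16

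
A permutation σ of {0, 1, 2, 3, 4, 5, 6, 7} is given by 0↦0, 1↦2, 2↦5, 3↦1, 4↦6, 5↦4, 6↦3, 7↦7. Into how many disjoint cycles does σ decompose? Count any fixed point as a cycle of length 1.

3

Cycle decomposition: (0) (1 2 5 4 6 3) (7).
3 cycles.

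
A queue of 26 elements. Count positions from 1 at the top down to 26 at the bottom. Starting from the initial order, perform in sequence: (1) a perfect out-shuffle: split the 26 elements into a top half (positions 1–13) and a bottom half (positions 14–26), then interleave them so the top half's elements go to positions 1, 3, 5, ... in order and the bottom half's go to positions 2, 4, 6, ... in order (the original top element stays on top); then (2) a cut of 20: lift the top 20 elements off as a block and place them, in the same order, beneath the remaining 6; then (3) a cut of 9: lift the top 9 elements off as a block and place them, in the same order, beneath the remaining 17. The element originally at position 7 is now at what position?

10

Track the element from position 7 forward through each operation:
  after op 1 (out-shuffle): 7 → 13
  after op 2 (cut 20): 13 → 19
  after op 3 (cut 9): 19 → 10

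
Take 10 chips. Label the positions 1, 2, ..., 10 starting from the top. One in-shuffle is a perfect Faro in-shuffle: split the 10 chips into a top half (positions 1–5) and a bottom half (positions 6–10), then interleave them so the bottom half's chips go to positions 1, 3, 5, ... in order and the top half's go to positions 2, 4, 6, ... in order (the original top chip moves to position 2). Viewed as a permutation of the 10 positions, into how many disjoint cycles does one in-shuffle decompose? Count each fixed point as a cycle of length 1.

1

Trace each unvisited position around until it returns:
(1 2 4 8 5 10 9 7 3 6)
1 cycle in total.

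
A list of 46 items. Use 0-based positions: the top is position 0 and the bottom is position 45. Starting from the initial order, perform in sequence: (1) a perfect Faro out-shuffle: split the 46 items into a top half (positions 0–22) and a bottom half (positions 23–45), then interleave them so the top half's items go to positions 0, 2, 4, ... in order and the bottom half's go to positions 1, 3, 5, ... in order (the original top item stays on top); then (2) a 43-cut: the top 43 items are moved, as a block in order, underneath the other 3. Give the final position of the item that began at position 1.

Track the item from position 1 forward through each operation:
  after op 1 (out-shuffle): 1 → 2
  after op 2 (cut 43): 2 → 5

5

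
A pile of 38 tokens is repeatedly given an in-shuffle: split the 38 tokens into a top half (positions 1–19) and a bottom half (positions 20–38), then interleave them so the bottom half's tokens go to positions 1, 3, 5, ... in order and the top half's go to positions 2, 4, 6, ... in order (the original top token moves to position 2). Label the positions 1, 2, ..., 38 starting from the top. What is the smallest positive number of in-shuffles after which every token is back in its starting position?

12

The in-shuffle permutes the 38 positions with cycle lengths [2, 12, 12, 12].
Every token is home exactly when every cycle has completed a whole number of laps, i.e. after lcm(2, 12) = 12 in-shuffles.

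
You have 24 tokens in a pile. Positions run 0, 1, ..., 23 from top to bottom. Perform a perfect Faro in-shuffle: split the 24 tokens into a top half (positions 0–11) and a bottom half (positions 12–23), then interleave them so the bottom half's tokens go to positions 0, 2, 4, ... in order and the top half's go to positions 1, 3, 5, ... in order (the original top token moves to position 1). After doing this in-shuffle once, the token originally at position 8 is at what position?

17

Track the token's position through each in-shuffle:
8 → 17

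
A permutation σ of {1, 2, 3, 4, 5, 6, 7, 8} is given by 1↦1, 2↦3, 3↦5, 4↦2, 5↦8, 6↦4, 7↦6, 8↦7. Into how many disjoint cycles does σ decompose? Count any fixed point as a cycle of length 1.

Cycle decomposition: (1) (2 3 5 8 7 6 4).
2 cycles.

2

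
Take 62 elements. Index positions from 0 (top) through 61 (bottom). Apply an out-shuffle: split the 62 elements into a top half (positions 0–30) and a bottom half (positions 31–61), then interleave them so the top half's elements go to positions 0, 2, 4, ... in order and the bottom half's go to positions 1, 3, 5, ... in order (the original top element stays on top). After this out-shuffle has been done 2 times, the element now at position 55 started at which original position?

Work backwards from position 55, undoing one out-shuffle at a time:
55 ← 58 ← 29
So the element now at position 55 started at position 29.

29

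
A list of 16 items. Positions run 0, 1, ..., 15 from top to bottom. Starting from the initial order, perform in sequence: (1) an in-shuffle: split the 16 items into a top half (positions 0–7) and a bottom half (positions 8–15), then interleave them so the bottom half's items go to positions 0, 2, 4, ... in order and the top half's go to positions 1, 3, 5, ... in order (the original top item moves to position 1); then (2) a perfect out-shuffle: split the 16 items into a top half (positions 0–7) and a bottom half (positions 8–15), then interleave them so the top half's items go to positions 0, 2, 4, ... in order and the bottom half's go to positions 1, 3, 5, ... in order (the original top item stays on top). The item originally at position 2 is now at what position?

Track the item from position 2 forward through each operation:
  after op 1 (in-shuffle): 2 → 5
  after op 2 (out-shuffle): 5 → 10

10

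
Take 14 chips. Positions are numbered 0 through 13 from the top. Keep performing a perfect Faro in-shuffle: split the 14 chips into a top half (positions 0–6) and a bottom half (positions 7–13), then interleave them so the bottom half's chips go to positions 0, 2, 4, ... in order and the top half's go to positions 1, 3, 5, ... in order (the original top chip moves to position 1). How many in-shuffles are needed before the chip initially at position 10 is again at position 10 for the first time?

4

Follow position 10 under repeated in-shuffles:
10 → 6 → 13 → 12 → 10
It first returns after 4 in-shuffles.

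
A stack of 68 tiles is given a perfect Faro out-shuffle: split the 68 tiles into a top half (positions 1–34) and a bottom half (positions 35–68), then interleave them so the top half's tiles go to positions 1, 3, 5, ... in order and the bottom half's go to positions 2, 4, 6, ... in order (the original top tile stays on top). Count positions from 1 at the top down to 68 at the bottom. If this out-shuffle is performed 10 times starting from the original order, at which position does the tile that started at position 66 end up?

Track the tile's position through each out-shuffle:
66 → 64 → 60 → 52 → 36 → 4 → 7 → 13 → 25 → 49 → 30

30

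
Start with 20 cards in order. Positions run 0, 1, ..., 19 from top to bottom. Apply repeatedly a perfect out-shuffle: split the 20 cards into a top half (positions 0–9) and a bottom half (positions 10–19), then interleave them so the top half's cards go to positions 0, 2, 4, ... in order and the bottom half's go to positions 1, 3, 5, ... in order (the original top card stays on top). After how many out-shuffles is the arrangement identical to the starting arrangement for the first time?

18

The out-shuffle permutes the 20 positions with cycle lengths [1, 1, 18].
Every card is home exactly when every cycle has completed a whole number of laps, i.e. after lcm(1, 18) = 18 out-shuffles.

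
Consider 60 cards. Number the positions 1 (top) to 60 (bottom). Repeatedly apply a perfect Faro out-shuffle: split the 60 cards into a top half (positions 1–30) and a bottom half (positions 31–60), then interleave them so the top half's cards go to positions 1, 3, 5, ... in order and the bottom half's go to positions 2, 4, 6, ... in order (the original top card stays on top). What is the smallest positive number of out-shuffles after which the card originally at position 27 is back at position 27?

58

Follow position 27 under repeated out-shuffles:
27 → 53 → 46 → 32 → 4 → 7 → 13 → 25 → ... → 27 (length 58)
It first returns after 58 out-shuffles.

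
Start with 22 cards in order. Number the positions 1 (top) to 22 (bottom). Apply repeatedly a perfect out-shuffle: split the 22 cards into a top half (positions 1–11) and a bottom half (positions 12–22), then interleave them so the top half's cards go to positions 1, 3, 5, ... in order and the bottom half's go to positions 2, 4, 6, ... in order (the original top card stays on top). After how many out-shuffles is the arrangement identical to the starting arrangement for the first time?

6

The out-shuffle permutes the 22 positions with cycle lengths [1, 1, 2, 3, 3, 6, 6].
Every card is home exactly when every cycle has completed a whole number of laps, i.e. after lcm(1, 2, 3, 6) = 6 out-shuffles.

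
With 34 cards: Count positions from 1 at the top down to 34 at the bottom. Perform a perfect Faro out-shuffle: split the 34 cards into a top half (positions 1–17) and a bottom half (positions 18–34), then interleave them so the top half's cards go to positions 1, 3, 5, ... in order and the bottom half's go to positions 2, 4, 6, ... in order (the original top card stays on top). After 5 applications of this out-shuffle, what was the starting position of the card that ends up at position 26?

Work backwards from position 26, undoing one out-shuffle at a time:
26 ← 30 ← 32 ← 33 ← 17 ← 9
So the card now at position 26 started at position 9.

9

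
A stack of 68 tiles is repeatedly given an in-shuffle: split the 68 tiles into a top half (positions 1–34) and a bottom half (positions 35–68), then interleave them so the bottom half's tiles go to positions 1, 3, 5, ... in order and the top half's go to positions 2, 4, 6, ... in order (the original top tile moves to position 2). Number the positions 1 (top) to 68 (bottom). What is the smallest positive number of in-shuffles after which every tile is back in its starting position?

22

The in-shuffle permutes the 68 positions with cycle lengths [2, 11, 11, 22, 22].
Every tile is home exactly when every cycle has completed a whole number of laps, i.e. after lcm(2, 11, 22) = 22 in-shuffles.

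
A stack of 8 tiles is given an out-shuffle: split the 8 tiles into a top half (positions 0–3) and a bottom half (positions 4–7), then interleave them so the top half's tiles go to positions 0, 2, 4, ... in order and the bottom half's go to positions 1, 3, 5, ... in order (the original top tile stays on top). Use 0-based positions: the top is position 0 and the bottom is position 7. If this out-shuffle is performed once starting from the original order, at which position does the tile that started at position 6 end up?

5

Track the tile's position through each out-shuffle:
6 → 5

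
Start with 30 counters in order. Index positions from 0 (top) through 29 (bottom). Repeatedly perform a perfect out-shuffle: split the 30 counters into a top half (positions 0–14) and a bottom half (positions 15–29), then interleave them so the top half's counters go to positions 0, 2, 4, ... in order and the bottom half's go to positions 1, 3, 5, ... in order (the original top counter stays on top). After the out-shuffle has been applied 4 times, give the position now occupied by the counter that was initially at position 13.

Track the counter's position through each out-shuffle:
13 → 26 → 23 → 17 → 5

5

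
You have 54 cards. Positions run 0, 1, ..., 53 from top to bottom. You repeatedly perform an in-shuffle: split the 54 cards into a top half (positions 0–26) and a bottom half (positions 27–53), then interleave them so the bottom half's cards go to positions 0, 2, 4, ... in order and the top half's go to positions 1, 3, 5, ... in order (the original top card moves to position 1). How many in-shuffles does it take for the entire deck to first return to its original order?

20

The in-shuffle permutes the 54 positions with cycle lengths [4, 10, 20, 20].
Every card is home exactly when every cycle has completed a whole number of laps, i.e. after lcm(4, 10, 20) = 20 in-shuffles.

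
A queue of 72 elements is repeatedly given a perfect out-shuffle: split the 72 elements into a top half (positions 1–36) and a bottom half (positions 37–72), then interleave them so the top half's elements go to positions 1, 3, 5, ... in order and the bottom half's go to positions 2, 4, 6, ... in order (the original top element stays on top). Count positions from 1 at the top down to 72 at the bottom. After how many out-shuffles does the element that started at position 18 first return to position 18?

Follow position 18 under repeated out-shuffles:
18 → 35 → 69 → 66 → 60 → 48 → 24 → 47 → ... → 18 (length 35)
It first returns after 35 out-shuffles.

35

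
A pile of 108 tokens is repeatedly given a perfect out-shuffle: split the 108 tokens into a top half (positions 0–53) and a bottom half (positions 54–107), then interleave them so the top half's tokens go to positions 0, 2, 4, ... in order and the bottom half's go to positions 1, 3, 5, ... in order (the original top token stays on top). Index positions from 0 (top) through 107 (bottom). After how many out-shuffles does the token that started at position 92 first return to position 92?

106

Follow position 92 under repeated out-shuffles:
92 → 77 → 47 → 94 → 81 → 55 → 3 → 6 → ... → 92 (length 106)
It first returns after 106 out-shuffles.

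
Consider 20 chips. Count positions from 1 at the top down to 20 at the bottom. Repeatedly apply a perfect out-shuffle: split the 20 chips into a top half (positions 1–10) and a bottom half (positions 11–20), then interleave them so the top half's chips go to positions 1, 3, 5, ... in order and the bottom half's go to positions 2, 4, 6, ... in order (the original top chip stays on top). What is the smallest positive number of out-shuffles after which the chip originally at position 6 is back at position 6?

18

Follow position 6 under repeated out-shuffles:
6 → 11 → 2 → 3 → 5 → 9 → 17 → 14 → 8 → 15 → 10 → 19 → 18 → 16 → 12 → 4 → 7 → 13 → 6
It first returns after 18 out-shuffles.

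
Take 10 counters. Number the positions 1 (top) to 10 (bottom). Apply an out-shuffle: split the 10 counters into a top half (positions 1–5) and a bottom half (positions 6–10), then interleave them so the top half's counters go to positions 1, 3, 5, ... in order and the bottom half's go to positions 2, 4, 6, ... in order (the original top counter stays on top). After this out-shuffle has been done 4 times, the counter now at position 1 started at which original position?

Work backwards from position 1, undoing one out-shuffle at a time:
1 ← 1 ← 1 ← 1 ← 1
So the counter now at position 1 started at position 1.

1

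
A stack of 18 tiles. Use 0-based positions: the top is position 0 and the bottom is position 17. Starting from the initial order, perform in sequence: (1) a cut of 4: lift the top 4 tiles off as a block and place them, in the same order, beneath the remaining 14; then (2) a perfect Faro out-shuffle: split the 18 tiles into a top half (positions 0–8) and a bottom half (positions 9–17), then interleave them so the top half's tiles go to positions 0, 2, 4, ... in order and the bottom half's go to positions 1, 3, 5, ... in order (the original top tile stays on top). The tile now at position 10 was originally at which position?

9

Undo the operations in reverse order, starting from position 10:
  undo op 2 (out-shuffle, from top half): 10 ← 5
  undo op 1 (cut 4): 5 ← 9
So the tile at position 10 came from original position 9.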